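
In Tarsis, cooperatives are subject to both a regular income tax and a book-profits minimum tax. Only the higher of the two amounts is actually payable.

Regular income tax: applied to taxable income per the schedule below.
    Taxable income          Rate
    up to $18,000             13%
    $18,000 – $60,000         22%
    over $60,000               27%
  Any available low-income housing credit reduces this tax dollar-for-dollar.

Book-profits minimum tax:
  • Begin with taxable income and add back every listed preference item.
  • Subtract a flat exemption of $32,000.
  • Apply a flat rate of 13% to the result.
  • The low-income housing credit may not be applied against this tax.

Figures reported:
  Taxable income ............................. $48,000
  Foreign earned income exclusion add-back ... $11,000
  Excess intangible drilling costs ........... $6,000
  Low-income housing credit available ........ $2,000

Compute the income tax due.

Regular income tax:
  $18,000 × 13% = $2,340
  $30,000 × 22% = $6,600
  → $8,940
  Less low-income housing credit $2,000 → $6,940

Book-profits minimum tax:
  Adjusted income: $48,000 + $11,000 + $6,000 = $65,000
  Less exemption $32,000 → base $33,000
  $33,000 × 13% = $4,290

$6,940 > $4,290, so the regular income tax governs.

$6,940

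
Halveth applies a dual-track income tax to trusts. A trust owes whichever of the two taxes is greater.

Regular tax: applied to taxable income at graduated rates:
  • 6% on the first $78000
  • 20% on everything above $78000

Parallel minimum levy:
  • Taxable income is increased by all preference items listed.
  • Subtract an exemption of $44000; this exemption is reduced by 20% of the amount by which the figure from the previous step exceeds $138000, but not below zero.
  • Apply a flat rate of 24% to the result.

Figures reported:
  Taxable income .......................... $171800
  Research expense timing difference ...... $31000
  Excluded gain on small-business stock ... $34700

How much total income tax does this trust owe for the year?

$51216

Regular tax:
  $78000 × 6% = $4680
  $93800 × 20% = $18760
  → $23440

Parallel minimum levy:
  Adjusted income: $171800 + $31000 + $34700 = $237500
  Exemption: $44000 − 20% × ($237500 − $138000) = $44000 − $19900 = $24100
  Base: $237500 − $24100 = $213400
  $213400 × 24% = $51216

$51216 > $23440, so the parallel minimum levy is the binding amount.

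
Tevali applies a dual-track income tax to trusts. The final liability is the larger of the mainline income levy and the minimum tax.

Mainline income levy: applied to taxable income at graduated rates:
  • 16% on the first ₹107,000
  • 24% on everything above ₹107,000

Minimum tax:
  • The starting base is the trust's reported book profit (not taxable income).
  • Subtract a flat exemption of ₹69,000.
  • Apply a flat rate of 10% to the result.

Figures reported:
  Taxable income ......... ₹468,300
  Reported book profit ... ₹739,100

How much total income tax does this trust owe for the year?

₹103,832

Mainline income levy:
  ₹107,000 × 16% = ₹17,120
  ₹361,300 × 24% = ₹86,712
  → ₹103,832

Minimum tax:
  Base (reported book profit): ₹739,100
  Less exemption ₹69,000 → base ₹670,100
  ₹670,100 × 10% = ₹67,010

₹103,832 > ₹67,010, so the mainline income levy governs.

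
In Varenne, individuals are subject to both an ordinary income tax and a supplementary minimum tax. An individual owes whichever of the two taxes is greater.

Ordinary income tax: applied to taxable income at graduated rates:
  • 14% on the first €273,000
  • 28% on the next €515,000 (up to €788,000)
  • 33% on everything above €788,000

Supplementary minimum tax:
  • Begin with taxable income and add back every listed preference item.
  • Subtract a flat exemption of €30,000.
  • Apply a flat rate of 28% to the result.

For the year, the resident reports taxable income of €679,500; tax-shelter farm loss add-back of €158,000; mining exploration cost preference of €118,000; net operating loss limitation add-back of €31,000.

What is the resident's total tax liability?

€267,820

Supplementary minimum tax:
  Adjusted income: €679,500 + €158,000 + €118,000 + €31,000 = €986,500
  Less exemption €30,000 → base €956,500
  €956,500 × 28% = €267,820

Ordinary income tax:
  €273,000 × 14% = €38,220
  €406,500 × 28% = €113,820
  → €152,040

€267,820 > €152,040, so the supplementary minimum tax is the binding amount.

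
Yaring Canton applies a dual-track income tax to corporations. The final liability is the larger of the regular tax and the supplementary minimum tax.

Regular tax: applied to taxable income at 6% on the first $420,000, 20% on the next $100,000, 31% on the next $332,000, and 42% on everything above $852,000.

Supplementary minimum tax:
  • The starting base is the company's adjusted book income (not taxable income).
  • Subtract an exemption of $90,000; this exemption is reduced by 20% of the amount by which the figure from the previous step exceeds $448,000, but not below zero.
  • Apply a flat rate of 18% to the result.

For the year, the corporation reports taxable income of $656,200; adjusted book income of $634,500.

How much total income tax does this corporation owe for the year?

$104,724

Regular tax:
  $420,000 × 6% = $25,200
  $100,000 × 20% = $20,000
  $136,200 × 31% = $42,222
  → $87,422

Supplementary minimum tax:
  Base (adjusted book income): $634,500
  Exemption: $90,000 − 20% × ($634,500 − $448,000) = $90,000 − $37,300 = $52,700
  Base: $634,500 − $52,700 = $581,800
  $581,800 × 18% = $104,724

$104,724 > $87,422, so the supplementary minimum tax is the binding amount.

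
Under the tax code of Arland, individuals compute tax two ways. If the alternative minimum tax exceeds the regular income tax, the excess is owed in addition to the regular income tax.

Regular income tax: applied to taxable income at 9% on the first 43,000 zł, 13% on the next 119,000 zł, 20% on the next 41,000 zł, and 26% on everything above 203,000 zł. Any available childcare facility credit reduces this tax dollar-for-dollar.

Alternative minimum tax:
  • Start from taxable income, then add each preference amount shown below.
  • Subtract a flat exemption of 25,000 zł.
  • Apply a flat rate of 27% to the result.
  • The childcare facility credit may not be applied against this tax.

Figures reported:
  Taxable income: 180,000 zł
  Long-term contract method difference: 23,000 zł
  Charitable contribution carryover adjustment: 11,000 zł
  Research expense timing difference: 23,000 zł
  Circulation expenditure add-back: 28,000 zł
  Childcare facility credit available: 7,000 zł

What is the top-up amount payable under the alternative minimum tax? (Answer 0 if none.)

48,860 zł

Alternative minimum tax:
  Adjusted income: 180,000 zł + 23,000 zł + 11,000 zł + 23,000 zł + 28,000 zł = 265,000 zł
  Less exemption 25,000 zł → base 240,000 zł
  240,000 zł × 27% = 64,800 zł

Regular income tax:
  43,000 zł × 9% = 3,870 zł
  119,000 zł × 13% = 15,470 zł
  18,000 zł × 20% = 3,600 zł
  → 22,940 zł
  Less childcare facility credit 7,000 zł → 15,940 zł

Excess of alternative minimum tax over regular income tax: 64,800 zł − 15,940 zł = 48,860 zł.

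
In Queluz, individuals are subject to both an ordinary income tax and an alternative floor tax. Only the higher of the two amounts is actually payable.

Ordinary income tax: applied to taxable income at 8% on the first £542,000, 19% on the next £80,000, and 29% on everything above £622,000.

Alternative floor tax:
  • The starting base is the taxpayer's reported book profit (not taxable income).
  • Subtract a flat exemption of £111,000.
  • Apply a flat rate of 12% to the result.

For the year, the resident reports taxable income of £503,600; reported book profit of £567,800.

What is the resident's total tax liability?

Alternative floor tax:
  Base (reported book profit): £567,800
  Less exemption £111,000 → base £456,800
  £456,800 × 12% = £54,816

Ordinary income tax:
  £503,600 × 8% = £40,288

£54,816 > £40,288, so the alternative floor tax is the binding amount.

£54,816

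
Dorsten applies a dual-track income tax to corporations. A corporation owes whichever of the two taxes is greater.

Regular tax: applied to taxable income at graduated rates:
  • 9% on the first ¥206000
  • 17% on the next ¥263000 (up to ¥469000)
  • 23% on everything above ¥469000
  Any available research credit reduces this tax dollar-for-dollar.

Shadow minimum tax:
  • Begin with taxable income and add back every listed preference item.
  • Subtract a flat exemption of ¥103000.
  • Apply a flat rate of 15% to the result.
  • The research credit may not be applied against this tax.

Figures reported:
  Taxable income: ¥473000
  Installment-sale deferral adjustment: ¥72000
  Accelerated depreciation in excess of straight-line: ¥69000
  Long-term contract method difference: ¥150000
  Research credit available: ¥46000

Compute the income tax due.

¥99150

Regular tax:
  ¥206000 × 9% = ¥18540
  ¥263000 × 17% = ¥44710
  ¥4000 × 23% = ¥920
  → ¥64170
  Less research credit ¥46000 → ¥18170

Shadow minimum tax:
  Adjusted income: ¥473000 + ¥72000 + ¥69000 + ¥150000 = ¥764000
  Less exemption ¥103000 → base ¥661000
  ¥661000 × 15% = ¥99150

¥99150 > ¥18170, so the shadow minimum tax is the binding amount.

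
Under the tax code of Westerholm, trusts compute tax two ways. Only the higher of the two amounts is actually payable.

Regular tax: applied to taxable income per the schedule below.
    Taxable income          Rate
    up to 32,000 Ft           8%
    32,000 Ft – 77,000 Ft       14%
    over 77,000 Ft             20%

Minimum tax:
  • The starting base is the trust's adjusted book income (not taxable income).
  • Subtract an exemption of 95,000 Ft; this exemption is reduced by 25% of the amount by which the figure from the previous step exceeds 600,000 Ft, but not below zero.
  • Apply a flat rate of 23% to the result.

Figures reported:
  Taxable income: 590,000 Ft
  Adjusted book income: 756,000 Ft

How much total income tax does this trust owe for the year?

161,000 Ft

Regular tax:
  32,000 Ft × 8% = 2,560 Ft
  45,000 Ft × 14% = 6,300 Ft
  513,000 Ft × 20% = 102,600 Ft
  → 111,460 Ft

Minimum tax:
  Base (adjusted book income): 756,000 Ft
  Exemption: 95,000 Ft − 25% × (756,000 Ft − 600,000 Ft) = 95,000 Ft − 39,000 Ft = 56,000 Ft
  Base: 756,000 Ft − 56,000 Ft = 700,000 Ft
  700,000 Ft × 23% = 161,000 Ft

161,000 Ft > 111,460 Ft, so the minimum tax is the binding amount.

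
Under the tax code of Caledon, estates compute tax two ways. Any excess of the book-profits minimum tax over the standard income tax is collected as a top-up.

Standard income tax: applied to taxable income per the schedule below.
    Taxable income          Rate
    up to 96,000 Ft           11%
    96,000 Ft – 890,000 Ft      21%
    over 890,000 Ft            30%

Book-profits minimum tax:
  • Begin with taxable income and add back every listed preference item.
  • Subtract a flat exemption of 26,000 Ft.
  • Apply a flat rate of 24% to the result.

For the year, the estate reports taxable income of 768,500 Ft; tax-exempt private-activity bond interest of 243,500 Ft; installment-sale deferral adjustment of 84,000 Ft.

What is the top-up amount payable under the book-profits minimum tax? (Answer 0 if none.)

Standard income tax:
  96,000 Ft × 11% = 10,560 Ft
  672,500 Ft × 21% = 141,225 Ft
  → 151,785 Ft

Book-profits minimum tax:
  Adjusted income: 768,500 Ft + 243,500 Ft + 84,000 Ft = 1,096,000 Ft
  Less exemption 26,000 Ft → base 1,070,000 Ft
  1,070,000 Ft × 24% = 256,800 Ft

Excess of book-profits minimum tax over standard income tax: 256,800 Ft − 151,785 Ft = 105,015 Ft.

105,015 Ft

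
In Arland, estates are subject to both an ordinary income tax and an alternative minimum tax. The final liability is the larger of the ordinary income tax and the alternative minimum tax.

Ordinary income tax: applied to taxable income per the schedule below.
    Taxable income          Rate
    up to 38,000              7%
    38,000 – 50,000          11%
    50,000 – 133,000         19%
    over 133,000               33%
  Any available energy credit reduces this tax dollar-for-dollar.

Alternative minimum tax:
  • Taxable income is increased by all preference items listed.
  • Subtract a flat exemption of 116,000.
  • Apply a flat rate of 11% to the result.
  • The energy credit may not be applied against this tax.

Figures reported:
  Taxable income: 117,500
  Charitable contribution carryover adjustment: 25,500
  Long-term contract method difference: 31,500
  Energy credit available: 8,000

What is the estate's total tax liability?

8,805

Ordinary income tax:
  38,000 × 7% = 2,660
  12,000 × 11% = 1,320
  67,500 × 19% = 12,825
  → 16,805
  Less energy credit 8,000 → 8,805

Alternative minimum tax:
  Adjusted income: 117,500 + 25,500 + 31,500 = 174,500
  Less exemption 116,000 → base 58,500
  58,500 × 11% = 6,435

8,805 > 6,435, so the ordinary income tax governs.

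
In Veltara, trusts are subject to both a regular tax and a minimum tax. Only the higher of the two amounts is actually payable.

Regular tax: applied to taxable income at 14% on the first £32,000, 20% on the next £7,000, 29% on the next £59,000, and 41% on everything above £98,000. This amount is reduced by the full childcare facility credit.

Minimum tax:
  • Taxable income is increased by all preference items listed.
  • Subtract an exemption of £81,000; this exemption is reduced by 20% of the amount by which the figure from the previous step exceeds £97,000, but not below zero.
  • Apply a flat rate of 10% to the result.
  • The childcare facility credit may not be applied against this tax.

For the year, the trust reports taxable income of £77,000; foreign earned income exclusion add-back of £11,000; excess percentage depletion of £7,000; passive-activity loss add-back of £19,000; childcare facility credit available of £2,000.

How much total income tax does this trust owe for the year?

£14,900

Regular tax:
  £32,000 × 14% = £4,480
  £7,000 × 20% = £1,400
  £38,000 × 29% = £11,020
  → £16,900
  Less childcare facility credit £2,000 → £14,900

Minimum tax:
  Adjusted income: £77,000 + £11,000 + £7,000 + £19,000 = £114,000
  Exemption: £81,000 − 20% × (£114,000 − £97,000) = £81,000 − £3,400 = £77,600
  Base: £114,000 − £77,600 = £36,400
  £36,400 × 10% = £3,640

£14,900 > £3,640, so the regular tax governs.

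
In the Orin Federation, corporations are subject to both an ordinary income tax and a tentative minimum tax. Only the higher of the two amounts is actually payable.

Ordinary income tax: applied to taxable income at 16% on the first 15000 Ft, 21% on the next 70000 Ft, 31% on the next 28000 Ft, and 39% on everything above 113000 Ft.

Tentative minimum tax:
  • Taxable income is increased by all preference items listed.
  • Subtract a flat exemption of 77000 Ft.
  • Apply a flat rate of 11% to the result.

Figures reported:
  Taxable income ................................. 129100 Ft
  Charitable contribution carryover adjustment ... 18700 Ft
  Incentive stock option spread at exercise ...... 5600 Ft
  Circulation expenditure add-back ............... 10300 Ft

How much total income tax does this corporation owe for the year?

32059 Ft

Ordinary income tax:
  15000 Ft × 16% = 2400 Ft
  70000 Ft × 21% = 14700 Ft
  28000 Ft × 31% = 8680 Ft
  16100 Ft × 39% = 6279 Ft
  → 32059 Ft

Tentative minimum tax:
  Adjusted income: 129100 Ft + 18700 Ft + 5600 Ft + 10300 Ft = 163700 Ft
  Less exemption 77000 Ft → base 86700 Ft
  86700 Ft × 11% = 9537 Ft

32059 Ft > 9537 Ft, so the ordinary income tax governs.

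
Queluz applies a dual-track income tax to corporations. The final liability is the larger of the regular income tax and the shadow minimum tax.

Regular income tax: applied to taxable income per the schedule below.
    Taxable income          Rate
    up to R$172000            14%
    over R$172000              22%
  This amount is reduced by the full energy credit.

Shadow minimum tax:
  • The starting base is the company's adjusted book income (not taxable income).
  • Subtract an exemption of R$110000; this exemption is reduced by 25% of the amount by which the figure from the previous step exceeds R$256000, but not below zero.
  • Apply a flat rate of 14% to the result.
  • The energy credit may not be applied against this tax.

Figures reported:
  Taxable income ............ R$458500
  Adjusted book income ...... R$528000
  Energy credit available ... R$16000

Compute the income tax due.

R$71110

Shadow minimum tax:
  Base (adjusted book income): R$528000
  Exemption: R$110000 − 25% × (R$528000 − R$256000) = R$110000 − R$68000 = R$42000
  Base: R$528000 − R$42000 = R$486000
  R$486000 × 14% = R$68040

Regular income tax:
  R$172000 × 14% = R$24080
  R$286500 × 22% = R$63030
  → R$87110
  Less energy credit R$16000 → R$71110

R$71110 > R$68040, so the regular income tax governs.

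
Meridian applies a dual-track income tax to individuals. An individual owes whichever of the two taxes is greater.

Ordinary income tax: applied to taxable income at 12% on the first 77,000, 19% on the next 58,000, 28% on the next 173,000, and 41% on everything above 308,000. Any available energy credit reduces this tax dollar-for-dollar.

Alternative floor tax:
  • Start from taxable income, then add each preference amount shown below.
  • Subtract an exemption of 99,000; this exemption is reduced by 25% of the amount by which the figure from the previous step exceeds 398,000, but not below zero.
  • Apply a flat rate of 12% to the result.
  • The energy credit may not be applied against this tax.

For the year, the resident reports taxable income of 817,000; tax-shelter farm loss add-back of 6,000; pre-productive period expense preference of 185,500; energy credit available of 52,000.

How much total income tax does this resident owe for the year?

225,390

Ordinary income tax:
  77,000 × 12% = 9,240
  58,000 × 19% = 11,020
  173,000 × 28% = 48,440
  509,000 × 41% = 208,690
  → 277,390
  Less energy credit 52,000 → 225,390

Alternative floor tax:
  Adjusted income: 817,000 + 6,000 + 185,500 = 1,008,500
  Exemption: 25% × (1,008,500 − 398,000) = 152,625 ≥ 99,000, so the exemption is fully phased out
  Base: 1,008,500 − 0 = 1,008,500
  1,008,500 × 12% = 121,020

225,390 > 121,020, so the ordinary income tax governs.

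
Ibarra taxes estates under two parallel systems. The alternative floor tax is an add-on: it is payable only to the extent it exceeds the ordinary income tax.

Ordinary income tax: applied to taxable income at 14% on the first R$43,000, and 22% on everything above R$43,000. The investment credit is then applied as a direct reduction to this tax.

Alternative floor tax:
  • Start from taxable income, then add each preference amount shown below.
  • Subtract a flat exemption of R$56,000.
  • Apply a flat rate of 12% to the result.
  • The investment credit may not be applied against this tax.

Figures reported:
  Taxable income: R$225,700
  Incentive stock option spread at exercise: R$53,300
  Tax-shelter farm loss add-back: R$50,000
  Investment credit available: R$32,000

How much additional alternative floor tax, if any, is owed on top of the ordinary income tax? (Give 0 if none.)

R$18,546

Ordinary income tax:
  R$43,000 × 14% = R$6,020
  R$182,700 × 22% = R$40,194
  → R$46,214
  Less investment credit R$32,000 → R$14,214

Alternative floor tax:
  Adjusted income: R$225,700 + R$53,300 + R$50,000 = R$329,000
  Less exemption R$56,000 → base R$273,000
  R$273,000 × 12% = R$32,760

Excess of alternative floor tax over ordinary income tax: R$32,760 − R$14,214 = R$18,546.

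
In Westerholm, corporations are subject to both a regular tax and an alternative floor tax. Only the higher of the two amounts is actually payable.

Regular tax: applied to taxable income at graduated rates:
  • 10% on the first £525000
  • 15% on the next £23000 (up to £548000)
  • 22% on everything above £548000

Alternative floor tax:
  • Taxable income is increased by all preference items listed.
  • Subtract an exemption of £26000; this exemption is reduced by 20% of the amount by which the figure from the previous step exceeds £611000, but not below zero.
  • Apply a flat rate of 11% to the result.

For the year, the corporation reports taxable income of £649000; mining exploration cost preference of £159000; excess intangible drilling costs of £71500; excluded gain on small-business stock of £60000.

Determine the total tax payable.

£103345

Regular tax:
  £525000 × 10% = £52500
  £23000 × 15% = £3450
  £101000 × 22% = £22220
  → £78170

Alternative floor tax:
  Adjusted income: £649000 + £159000 + £71500 + £60000 = £939500
  Exemption: 20% × (£939500 − £611000) = £65700 ≥ £26000, so the exemption is fully phased out
  Base: £939500 − £0 = £939500
  £939500 × 11% = £103345

£103345 > £78170, so the alternative floor tax is the binding amount.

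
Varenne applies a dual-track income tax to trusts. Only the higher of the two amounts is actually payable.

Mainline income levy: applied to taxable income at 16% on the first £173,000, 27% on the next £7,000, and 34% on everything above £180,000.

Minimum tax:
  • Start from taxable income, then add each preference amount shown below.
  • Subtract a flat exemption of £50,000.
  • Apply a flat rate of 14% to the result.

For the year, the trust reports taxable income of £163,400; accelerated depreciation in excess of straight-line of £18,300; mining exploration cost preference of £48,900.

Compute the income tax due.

£26,144

Mainline income levy:
  £163,400 × 16% = £26,144

Minimum tax:
  Adjusted income: £163,400 + £18,300 + £48,900 = £230,600
  Less exemption £50,000 → base £180,600
  £180,600 × 14% = £25,284

£26,144 > £25,284, so the mainline income levy governs.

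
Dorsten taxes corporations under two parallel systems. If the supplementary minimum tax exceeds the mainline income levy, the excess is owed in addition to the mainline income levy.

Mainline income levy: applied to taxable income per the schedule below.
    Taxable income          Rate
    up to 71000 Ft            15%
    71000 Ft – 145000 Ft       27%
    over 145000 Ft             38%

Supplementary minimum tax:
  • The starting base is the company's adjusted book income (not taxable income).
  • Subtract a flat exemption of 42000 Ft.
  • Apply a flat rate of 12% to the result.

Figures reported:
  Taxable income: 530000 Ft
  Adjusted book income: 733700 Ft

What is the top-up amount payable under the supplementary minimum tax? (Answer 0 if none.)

0 Ft

Mainline income levy:
  71000 Ft × 15% = 10650 Ft
  74000 Ft × 27% = 19980 Ft
  385000 Ft × 38% = 146300 Ft
  → 176930 Ft

Supplementary minimum tax:
  Base (adjusted book income): 733700 Ft
  Less exemption 42000 Ft → base 691700 Ft
  691700 Ft × 12% = 83004 Ft

83004 Ft ≤ 176930 Ft, so no add-on is due.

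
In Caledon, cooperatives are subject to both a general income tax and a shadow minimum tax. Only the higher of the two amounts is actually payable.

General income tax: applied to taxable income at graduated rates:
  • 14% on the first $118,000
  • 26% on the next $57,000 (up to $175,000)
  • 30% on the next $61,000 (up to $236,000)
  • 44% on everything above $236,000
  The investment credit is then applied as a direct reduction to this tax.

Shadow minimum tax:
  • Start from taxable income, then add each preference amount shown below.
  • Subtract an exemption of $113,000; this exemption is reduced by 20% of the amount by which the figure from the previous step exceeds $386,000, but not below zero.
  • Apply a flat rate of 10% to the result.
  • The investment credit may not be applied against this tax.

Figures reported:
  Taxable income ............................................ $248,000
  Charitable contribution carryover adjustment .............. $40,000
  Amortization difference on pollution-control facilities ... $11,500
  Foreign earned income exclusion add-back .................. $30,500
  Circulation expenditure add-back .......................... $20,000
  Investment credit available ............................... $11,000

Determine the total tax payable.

Shadow minimum tax:
  Adjusted income: $248,000 + $40,000 + $11,500 + $30,500 + $20,000 = $350,000
  Exemption: $350,000 ≤ $386,000, so full $113,000 applies
  Base: $350,000 − $113,000 = $237,000
  $237,000 × 10% = $23,700

General income tax:
  $118,000 × 14% = $16,520
  $57,000 × 26% = $14,820
  $61,000 × 30% = $18,300
  $12,000 × 44% = $5,280
  → $54,920
  Less investment credit $11,000 → $43,920

$43,920 > $23,700, so the general income tax governs.

$43,920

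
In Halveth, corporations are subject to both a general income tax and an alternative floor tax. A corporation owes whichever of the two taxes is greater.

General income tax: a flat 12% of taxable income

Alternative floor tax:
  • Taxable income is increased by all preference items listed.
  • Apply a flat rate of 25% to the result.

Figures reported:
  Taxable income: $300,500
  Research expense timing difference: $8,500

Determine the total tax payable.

$77,250

Alternative floor tax:
  Adjusted income: $300,500 + $8,500 = $309,000
  $309,000 × 25% = $77,250

General income tax:
  $300,500 × 12% = $36,060

$77,250 > $36,060, so the alternative floor tax is the binding amount.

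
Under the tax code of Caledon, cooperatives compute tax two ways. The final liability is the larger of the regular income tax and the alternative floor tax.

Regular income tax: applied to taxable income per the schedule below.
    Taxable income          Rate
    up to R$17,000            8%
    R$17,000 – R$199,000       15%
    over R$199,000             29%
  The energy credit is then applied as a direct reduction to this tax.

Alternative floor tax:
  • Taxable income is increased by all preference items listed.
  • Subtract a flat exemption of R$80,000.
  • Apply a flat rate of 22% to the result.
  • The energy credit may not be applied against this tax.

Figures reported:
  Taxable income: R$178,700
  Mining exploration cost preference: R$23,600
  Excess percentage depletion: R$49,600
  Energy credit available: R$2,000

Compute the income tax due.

R$37,818

Alternative floor tax:
  Adjusted income: R$178,700 + R$23,600 + R$49,600 = R$251,900
  Less exemption R$80,000 → base R$171,900
  R$171,900 × 22% = R$37,818

Regular income tax:
  R$17,000 × 8% = R$1,360
  R$161,700 × 15% = R$24,255
  → R$25,615
  Less energy credit R$2,000 → R$23,615

R$37,818 > R$23,615, so the alternative floor tax is the binding amount.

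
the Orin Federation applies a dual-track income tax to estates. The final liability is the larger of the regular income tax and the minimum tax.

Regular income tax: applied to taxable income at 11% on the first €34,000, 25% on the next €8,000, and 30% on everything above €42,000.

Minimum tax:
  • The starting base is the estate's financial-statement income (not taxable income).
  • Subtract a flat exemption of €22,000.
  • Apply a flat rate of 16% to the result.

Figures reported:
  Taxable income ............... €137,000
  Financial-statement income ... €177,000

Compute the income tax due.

Regular income tax:
  €34,000 × 11% = €3,740
  €8,000 × 25% = €2,000
  €95,000 × 30% = €28,500
  → €34,240

Minimum tax:
  Base (financial-statement income): €177,000
  Less exemption €22,000 → base €155,000
  €155,000 × 16% = €24,800

€34,240 > €24,800, so the regular income tax governs.

€34,240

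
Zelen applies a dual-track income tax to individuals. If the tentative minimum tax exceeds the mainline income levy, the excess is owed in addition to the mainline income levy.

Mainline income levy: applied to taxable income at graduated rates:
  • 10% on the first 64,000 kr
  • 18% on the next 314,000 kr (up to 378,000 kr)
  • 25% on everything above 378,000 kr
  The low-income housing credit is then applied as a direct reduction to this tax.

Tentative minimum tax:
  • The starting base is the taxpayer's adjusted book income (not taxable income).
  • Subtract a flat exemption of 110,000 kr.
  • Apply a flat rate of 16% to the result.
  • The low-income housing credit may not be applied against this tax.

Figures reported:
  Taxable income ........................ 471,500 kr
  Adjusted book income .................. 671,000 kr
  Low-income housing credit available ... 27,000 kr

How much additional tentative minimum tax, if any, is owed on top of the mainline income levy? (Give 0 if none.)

30,465 kr

Tentative minimum tax:
  Base (adjusted book income): 671,000 kr
  Less exemption 110,000 kr → base 561,000 kr
  561,000 kr × 16% = 89,760 kr

Mainline income levy:
  64,000 kr × 10% = 6,400 kr
  314,000 kr × 18% = 56,520 kr
  93,500 kr × 25% = 23,375 kr
  → 86,295 kr
  Less low-income housing credit 27,000 kr → 59,295 kr

Excess of tentative minimum tax over mainline income levy: 89,760 kr − 59,295 kr = 30,465 kr.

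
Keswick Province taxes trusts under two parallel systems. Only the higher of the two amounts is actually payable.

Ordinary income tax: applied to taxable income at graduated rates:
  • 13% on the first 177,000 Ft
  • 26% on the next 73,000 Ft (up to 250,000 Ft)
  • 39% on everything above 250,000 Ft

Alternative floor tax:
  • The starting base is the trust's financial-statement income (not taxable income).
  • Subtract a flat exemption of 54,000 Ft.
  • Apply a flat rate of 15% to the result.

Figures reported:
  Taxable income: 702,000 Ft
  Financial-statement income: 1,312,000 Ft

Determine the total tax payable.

218,270 Ft

Ordinary income tax:
  177,000 Ft × 13% = 23,010 Ft
  73,000 Ft × 26% = 18,980 Ft
  452,000 Ft × 39% = 176,280 Ft
  → 218,270 Ft

Alternative floor tax:
  Base (financial-statement income): 1,312,000 Ft
  Less exemption 54,000 Ft → base 1,258,000 Ft
  1,258,000 Ft × 15% = 188,700 Ft

218,270 Ft > 188,700 Ft, so the ordinary income tax governs.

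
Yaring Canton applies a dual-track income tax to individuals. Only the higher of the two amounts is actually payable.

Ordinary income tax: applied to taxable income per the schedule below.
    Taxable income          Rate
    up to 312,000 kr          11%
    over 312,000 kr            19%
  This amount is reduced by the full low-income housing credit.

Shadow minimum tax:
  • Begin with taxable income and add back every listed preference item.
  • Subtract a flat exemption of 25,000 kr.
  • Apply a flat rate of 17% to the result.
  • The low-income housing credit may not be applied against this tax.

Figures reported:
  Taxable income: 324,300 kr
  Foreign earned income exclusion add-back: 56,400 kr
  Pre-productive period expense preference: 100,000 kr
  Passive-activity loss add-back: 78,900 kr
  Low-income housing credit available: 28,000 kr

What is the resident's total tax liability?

Ordinary income tax:
  312,000 kr × 11% = 34,320 kr
  12,300 kr × 19% = 2,337 kr
  → 36,657 kr
  Less low-income housing credit 28,000 kr → 8,657 kr

Shadow minimum tax:
  Adjusted income: 324,300 kr + 56,400 kr + 100,000 kr + 78,900 kr = 559,600 kr
  Less exemption 25,000 kr → base 534,600 kr
  534,600 kr × 17% = 90,882 kr

90,882 kr > 8,657 kr, so the shadow minimum tax is the binding amount.

90,882 kr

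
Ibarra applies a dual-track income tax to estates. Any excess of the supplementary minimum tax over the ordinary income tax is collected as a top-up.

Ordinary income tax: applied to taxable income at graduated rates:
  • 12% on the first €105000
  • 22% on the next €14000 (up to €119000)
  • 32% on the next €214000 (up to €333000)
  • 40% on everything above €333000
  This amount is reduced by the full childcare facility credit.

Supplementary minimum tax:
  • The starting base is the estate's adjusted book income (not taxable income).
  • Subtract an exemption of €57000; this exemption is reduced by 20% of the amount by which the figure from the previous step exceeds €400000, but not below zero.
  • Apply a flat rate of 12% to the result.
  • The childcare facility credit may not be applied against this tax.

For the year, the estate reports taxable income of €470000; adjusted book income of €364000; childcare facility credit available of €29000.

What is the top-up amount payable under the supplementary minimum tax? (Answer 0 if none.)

Ordinary income tax:
  €105000 × 12% = €12600
  €14000 × 22% = €3080
  €214000 × 32% = €68480
  €137000 × 40% = €54800
  → €138960
  Less childcare facility credit €29000 → €109960

Supplementary minimum tax:
  Base (adjusted book income): €364000
  Exemption: €364000 ≤ €400000, so full €57000 applies
  Base: €364000 − €57000 = €307000
  €307000 × 12% = €36840

€36840 ≤ €109960, so no add-on is due.

€0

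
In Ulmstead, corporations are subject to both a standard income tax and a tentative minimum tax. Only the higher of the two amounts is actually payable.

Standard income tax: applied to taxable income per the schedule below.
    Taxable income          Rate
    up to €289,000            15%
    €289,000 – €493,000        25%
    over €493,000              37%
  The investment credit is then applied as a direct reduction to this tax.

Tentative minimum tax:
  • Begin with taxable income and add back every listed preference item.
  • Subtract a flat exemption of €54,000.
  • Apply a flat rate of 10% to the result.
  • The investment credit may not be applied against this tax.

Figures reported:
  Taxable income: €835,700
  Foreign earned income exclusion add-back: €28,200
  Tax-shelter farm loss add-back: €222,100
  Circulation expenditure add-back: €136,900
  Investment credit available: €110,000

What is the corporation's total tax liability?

€116,890

Standard income tax:
  €289,000 × 15% = €43,350
  €204,000 × 25% = €51,000
  €342,700 × 37% = €126,799
  → €221,149
  Less investment credit €110,000 → €111,149

Tentative minimum tax:
  Adjusted income: €835,700 + €28,200 + €222,100 + €136,900 = €1,222,900
  Less exemption €54,000 → base €1,168,900
  €1,168,900 × 10% = €116,890

€116,890 > €111,149, so the tentative minimum tax is the binding amount.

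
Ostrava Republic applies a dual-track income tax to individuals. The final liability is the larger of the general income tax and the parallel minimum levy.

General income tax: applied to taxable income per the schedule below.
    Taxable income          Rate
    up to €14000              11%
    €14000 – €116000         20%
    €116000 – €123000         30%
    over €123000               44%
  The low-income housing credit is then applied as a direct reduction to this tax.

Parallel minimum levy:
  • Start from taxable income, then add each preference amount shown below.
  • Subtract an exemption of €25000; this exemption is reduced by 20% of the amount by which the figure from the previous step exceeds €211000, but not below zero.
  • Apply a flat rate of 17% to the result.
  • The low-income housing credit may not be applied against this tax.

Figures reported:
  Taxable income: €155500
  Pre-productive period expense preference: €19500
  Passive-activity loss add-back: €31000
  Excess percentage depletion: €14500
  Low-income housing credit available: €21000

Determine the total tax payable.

€33558

General income tax:
  €14000 × 11% = €1540
  €102000 × 20% = €20400
  €7000 × 30% = €2100
  €32500 × 44% = €14300
  → €38340
  Less low-income housing credit €21000 → €17340

Parallel minimum levy:
  Adjusted income: €155500 + €19500 + €31000 + €14500 = €220500
  Exemption: €25000 − 20% × (€220500 − €211000) = €25000 − €1900 = €23100
  Base: €220500 − €23100 = €197400
  €197400 × 17% = €33558

€33558 > €17340, so the parallel minimum levy is the binding amount.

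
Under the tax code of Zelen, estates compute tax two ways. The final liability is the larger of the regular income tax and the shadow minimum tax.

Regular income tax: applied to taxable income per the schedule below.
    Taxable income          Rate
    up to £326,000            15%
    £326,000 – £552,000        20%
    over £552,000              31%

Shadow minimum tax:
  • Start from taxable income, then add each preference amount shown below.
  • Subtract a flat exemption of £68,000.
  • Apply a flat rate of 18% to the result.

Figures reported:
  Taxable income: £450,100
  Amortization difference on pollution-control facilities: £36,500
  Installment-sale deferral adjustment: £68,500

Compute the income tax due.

Regular income tax:
  £326,000 × 15% = £48,900
  £124,100 × 20% = £24,820
  → £73,720

Shadow minimum tax:
  Adjusted income: £450,100 + £36,500 + £68,500 = £555,100
  Less exemption £68,000 → base £487,100
  £487,100 × 18% = £87,678

£87,678 > £73,720, so the shadow minimum tax is the binding amount.

£87,678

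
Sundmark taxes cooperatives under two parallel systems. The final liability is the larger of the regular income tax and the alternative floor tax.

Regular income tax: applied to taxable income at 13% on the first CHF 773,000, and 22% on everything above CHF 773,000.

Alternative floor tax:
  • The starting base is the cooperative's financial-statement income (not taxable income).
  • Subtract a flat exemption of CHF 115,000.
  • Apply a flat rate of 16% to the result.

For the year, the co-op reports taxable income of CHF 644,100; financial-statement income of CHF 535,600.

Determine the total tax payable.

CHF 83,733

Alternative floor tax:
  Base (financial-statement income): CHF 535,600
  Less exemption CHF 115,000 → base CHF 420,600
  CHF 420,600 × 16% = CHF 67,296

Regular income tax:
  CHF 644,100 × 13% = CHF 83,733

CHF 83,733 > CHF 67,296, so the regular income tax governs.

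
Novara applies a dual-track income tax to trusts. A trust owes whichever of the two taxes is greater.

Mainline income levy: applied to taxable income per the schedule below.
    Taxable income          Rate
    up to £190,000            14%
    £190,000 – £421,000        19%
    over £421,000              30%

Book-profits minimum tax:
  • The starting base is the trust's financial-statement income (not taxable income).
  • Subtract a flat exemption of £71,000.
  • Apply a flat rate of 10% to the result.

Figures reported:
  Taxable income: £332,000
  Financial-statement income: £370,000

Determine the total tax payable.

£53,580

Mainline income levy:
  £190,000 × 14% = £26,600
  £142,000 × 19% = £26,980
  → £53,580

Book-profits minimum tax:
  Base (financial-statement income): £370,000
  Less exemption £71,000 → base £299,000
  £299,000 × 10% = £29,900

£53,580 > £29,900, so the mainline income levy governs.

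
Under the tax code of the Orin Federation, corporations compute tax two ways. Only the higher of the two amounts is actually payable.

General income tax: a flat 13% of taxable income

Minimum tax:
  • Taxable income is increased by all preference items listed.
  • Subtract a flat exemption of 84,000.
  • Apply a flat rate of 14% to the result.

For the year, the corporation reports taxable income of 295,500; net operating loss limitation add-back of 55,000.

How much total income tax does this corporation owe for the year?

38,415

Minimum tax:
  Adjusted income: 295,500 + 55,000 = 350,500
  Less exemption 84,000 → base 266,500
  266,500 × 14% = 37,310

General income tax:
  295,500 × 13% = 38,415

38,415 > 37,310, so the general income tax governs.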